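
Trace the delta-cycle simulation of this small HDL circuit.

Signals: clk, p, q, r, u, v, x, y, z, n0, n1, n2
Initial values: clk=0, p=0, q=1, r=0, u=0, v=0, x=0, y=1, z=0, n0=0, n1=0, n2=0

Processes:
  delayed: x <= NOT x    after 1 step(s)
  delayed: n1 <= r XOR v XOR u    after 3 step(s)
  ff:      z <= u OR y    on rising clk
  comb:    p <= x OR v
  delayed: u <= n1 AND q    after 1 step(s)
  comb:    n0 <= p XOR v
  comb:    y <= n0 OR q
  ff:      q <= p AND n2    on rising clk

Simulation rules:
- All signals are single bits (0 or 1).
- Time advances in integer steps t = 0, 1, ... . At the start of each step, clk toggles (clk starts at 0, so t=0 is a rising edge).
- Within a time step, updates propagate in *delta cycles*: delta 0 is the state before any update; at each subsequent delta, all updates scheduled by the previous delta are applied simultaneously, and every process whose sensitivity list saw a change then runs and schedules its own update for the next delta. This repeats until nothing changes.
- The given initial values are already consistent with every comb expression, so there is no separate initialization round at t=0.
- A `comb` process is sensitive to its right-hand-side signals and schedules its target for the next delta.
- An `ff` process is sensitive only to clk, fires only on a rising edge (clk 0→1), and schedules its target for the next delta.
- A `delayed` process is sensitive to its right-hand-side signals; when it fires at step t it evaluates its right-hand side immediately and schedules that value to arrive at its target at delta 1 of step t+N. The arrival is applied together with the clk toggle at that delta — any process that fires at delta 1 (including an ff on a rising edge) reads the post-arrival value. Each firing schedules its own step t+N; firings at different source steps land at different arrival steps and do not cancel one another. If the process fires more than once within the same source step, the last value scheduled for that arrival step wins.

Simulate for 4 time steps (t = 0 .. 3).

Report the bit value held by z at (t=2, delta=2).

t0.Δ0 clk=0 n1=0 y=1 v=0 q=1 p=0 r=0 z=0 x=0 u=0 n0=0 n2=0
t0.Δ1 clk=1 n1=0 y=1 v=0 q=1 p=0 r=0 z=0 x=0 u=0 n0=0 n2=0
t0.Δ2 clk=1 n1=0 y=1 v=0 q=0 p=0 r=0 z=1 x=0 u=0 n0=0 n2=0
t0.Δ3 clk=1 n1=0 y=0 v=0 q=0 p=0 r=0 z=1 x=0 u=0 n0=0 n2=0
t1.Δ0 clk=1 n1=0 y=0 v=0 q=0 p=0 r=0 z=1 x=0 u=0 n0=0 n2=0
t1.Δ1 clk=0 n1=0 y=0 v=0 q=0 p=0 r=0 z=1 x=0 u=0 n0=0 n2=0
t2.Δ0 clk=0 n1=0 y=0 v=0 q=0 p=0 r=0 z=1 x=0 u=0 n0=0 n2=0
t2.Δ1 clk=1 n1=0 y=0 v=0 q=0 p=0 r=0 z=1 x=0 u=0 n0=0 n2=0
t2.Δ2 clk=1 n1=0 y=0 v=0 q=0 p=0 r=0 z=0 x=0 u=0 n0=0 n2=0
t3.Δ0 clk=1 n1=0 y=0 v=0 q=0 p=0 r=0 z=0 x=0 u=0 n0=0 n2=0
t3.Δ1 clk=0 n1=0 y=0 v=0 q=0 p=0 r=0 z=0 x=0 u=0 n0=0 n2=0

0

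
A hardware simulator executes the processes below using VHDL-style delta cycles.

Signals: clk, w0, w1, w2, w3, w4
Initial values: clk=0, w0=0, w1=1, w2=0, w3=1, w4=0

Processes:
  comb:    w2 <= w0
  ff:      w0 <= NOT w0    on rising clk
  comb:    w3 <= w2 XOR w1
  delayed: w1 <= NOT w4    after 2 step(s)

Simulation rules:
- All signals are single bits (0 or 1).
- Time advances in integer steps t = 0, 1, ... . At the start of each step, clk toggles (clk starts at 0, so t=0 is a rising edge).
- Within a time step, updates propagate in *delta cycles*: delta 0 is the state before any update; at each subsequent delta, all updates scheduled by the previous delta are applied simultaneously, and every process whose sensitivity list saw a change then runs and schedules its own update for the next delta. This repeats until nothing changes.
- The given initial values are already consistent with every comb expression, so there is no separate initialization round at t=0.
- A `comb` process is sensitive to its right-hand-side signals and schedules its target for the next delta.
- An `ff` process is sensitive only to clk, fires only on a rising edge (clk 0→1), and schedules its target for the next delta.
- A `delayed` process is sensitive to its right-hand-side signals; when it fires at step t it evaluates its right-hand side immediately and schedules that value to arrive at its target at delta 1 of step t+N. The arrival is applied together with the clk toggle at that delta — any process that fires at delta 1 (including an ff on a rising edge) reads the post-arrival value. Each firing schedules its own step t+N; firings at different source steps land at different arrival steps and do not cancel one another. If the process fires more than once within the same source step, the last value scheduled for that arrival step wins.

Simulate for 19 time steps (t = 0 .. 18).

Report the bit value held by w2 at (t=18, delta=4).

0

t0.Δ0 w4=0 w0=0 w2=0 w1=1 w3=1 clk=0
t0.Δ1 w4=0 w0=0 w2=0 w1=1 w3=1 clk=1
t0.Δ2 w4=0 w0=1 w2=0 w1=1 w3=1 clk=1
t0.Δ3 w4=0 w0=1 w2=1 w1=1 w3=1 clk=1
t0.Δ4 w4=0 w0=1 w2=1 w1=1 w3=0 clk=1
t1.Δ0 w4=0 w0=1 w2=1 w1=1 w3=0 clk=1
t1.Δ1 w4=0 w0=1 w2=1 w1=1 w3=0 clk=0
t2.Δ0 w4=0 w0=1 w2=1 w1=1 w3=0 clk=0
t2.Δ1 w4=0 w0=1 w2=1 w1=1 w3=0 clk=1
t2.Δ2 w4=0 w0=0 w2=1 w1=1 w3=0 clk=1
t2.Δ3 w4=0 w0=0 w2=0 w1=1 w3=0 clk=1
t2.Δ4 w4=0 w0=0 w2=0 w1=1 w3=1 clk=1
t3.Δ0 w4=0 w0=0 w2=0 w1=1 w3=1 clk=1
t3.Δ1 w4=0 w0=0 w2=0 w1=1 w3=1 clk=0
t4.Δ0 w4=0 w0=0 w2=0 w1=1 w3=1 clk=0
t4.Δ1 w4=0 w0=0 w2=0 w1=1 w3=1 clk=1
t4.Δ2 w4=0 w0=1 w2=0 w1=1 w3=1 clk=1
t4.Δ3 w4=0 w0=1 w2=1 w1=1 w3=1 clk=1
t4.Δ4 w4=0 w0=1 w2=1 w1=1 w3=0 clk=1
t5.Δ0 w4=0 w0=1 w2=1 w1=1 w3=0 clk=1
t5.Δ1 w4=0 w0=1 w2=1 w1=1 w3=0 clk=0
t6.Δ0 w4=0 w0=1 w2=1 w1=1 w3=0 clk=0
t6.Δ1 w4=0 w0=1 w2=1 w1=1 w3=0 clk=1
t6.Δ2 w4=0 w0=0 w2=1 w1=1 w3=0 clk=1
t6.Δ3 w4=0 w0=0 w2=0 w1=1 w3=0 clk=1
t6.Δ4 w4=0 w0=0 w2=0 w1=1 w3=1 clk=1
t7.Δ0 w4=0 w0=0 w2=0 w1=1 w3=1 clk=1
t7.Δ1 w4=0 w0=0 w2=0 w1=1 w3=1 clk=0
t8.Δ0 w4=0 w0=0 w2=0 w1=1 w3=1 clk=0
t8.Δ1 w4=0 w0=0 w2=0 w1=1 w3=1 clk=1
t8.Δ2 w4=0 w0=1 w2=0 w1=1 w3=1 clk=1
t8.Δ3 w4=0 w0=1 w2=1 w1=1 w3=1 clk=1
t8.Δ4 w4=0 w0=1 w2=1 w1=1 w3=0 clk=1
t9.Δ0 w4=0 w0=1 w2=1 w1=1 w3=0 clk=1
t9.Δ1 w4=0 w0=1 w2=1 w1=1 w3=0 clk=0
t10.Δ0 w4=0 w0=1 w2=1 w1=1 w3=0 clk=0
t10.Δ1 w4=0 w0=1 w2=1 w1=1 w3=0 clk=1
t10.Δ2 w4=0 w0=0 w2=1 w1=1 w3=0 clk=1
t10.Δ3 w4=0 w0=0 w2=0 w1=1 w3=0 clk=1
t10.Δ4 w4=0 w0=0 w2=0 w1=1 w3=1 clk=1
t11.Δ0 w4=0 w0=0 w2=0 w1=1 w3=1 clk=1
t11.Δ1 w4=0 w0=0 w2=0 w1=1 w3=1 clk=0
t12.Δ0 w4=0 w0=0 w2=0 w1=1 w3=1 clk=0
t12.Δ1 w4=0 w0=0 w2=0 w1=1 w3=1 clk=1
t12.Δ2 w4=0 w0=1 w2=0 w1=1 w3=1 clk=1
t12.Δ3 w4=0 w0=1 w2=1 w1=1 w3=1 clk=1
t12.Δ4 w4=0 w0=1 w2=1 w1=1 w3=0 clk=1
t13.Δ0 w4=0 w0=1 w2=1 w1=1 w3=0 clk=1
t13.Δ1 w4=0 w0=1 w2=1 w1=1 w3=0 clk=0
t14.Δ0 w4=0 w0=1 w2=1 w1=1 w3=0 clk=0
t14.Δ1 w4=0 w0=1 w2=1 w1=1 w3=0 clk=1
t14.Δ2 w4=0 w0=0 w2=1 w1=1 w3=0 clk=1
t14.Δ3 w4=0 w0=0 w2=0 w1=1 w3=0 clk=1
t14.Δ4 w4=0 w0=0 w2=0 w1=1 w3=1 clk=1
t15.Δ0 w4=0 w0=0 w2=0 w1=1 w3=1 clk=1
t15.Δ1 w4=0 w0=0 w2=0 w1=1 w3=1 clk=0
t16.Δ0 w4=0 w0=0 w2=0 w1=1 w3=1 clk=0
t16.Δ1 w4=0 w0=0 w2=0 w1=1 w3=1 clk=1
t16.Δ2 w4=0 w0=1 w2=0 w1=1 w3=1 clk=1
t16.Δ3 w4=0 w0=1 w2=1 w1=1 w3=1 clk=1
t16.Δ4 w4=0 w0=1 w2=1 w1=1 w3=0 clk=1
t17.Δ0 w4=0 w0=1 w2=1 w1=1 w3=0 clk=1
t17.Δ1 w4=0 w0=1 w2=1 w1=1 w3=0 clk=0
t18.Δ0 w4=0 w0=1 w2=1 w1=1 w3=0 clk=0
t18.Δ1 w4=0 w0=1 w2=1 w1=1 w3=0 clk=1
t18.Δ2 w4=0 w0=0 w2=1 w1=1 w3=0 clk=1
t18.Δ3 w4=0 w0=0 w2=0 w1=1 w3=0 clk=1
t18.Δ4 w4=0 w0=0 w2=0 w1=1 w3=1 clk=1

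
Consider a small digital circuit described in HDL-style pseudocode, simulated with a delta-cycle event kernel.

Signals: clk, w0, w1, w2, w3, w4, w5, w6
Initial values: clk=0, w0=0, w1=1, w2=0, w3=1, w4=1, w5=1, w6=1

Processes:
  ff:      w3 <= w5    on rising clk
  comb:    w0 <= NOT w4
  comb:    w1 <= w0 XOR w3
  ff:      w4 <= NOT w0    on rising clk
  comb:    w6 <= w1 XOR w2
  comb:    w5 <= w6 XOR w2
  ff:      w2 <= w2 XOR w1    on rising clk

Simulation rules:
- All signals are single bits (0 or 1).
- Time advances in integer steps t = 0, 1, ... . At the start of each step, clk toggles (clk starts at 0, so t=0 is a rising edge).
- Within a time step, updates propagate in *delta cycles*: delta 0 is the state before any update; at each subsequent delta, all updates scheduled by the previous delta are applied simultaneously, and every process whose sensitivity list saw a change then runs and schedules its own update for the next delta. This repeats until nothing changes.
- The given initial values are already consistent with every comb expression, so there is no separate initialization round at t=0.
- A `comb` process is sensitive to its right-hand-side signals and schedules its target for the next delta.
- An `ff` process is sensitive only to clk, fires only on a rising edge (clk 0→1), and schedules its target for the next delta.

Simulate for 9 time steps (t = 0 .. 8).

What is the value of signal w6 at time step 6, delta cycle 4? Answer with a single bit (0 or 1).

1

t0.Δ0 w2=0 w1=1 w5=1 w4=1 w0=0 w3=1 w6=1 clk=0
t0.Δ1 w2=0 w1=1 w5=1 w4=1 w0=0 w3=1 w6=1 clk=1
t0.Δ2 w2=1 w1=1 w5=1 w4=1 w0=0 w3=1 w6=1 clk=1
t0.Δ3 w2=1 w1=1 w5=0 w4=1 w0=0 w3=1 w6=0 clk=1
t0.Δ4 w2=1 w1=1 w5=1 w4=1 w0=0 w3=1 w6=0 clk=1
t1.Δ0 w2=1 w1=1 w5=1 w4=1 w0=0 w3=1 w6=0 clk=1
t1.Δ1 w2=1 w1=1 w5=1 w4=1 w0=0 w3=1 w6=0 clk=0
t2.Δ0 w2=1 w1=1 w5=1 w4=1 w0=0 w3=1 w6=0 clk=0
t2.Δ1 w2=1 w1=1 w5=1 w4=1 w0=0 w3=1 w6=0 clk=1
t2.Δ2 w2=0 w1=1 w5=1 w4=1 w0=0 w3=1 w6=0 clk=1
t2.Δ3 w2=0 w1=1 w5=0 w4=1 w0=0 w3=1 w6=1 clk=1
t2.Δ4 w2=0 w1=1 w5=1 w4=1 w0=0 w3=1 w6=1 clk=1
t3.Δ0 w2=0 w1=1 w5=1 w4=1 w0=0 w3=1 w6=1 clk=1
t3.Δ1 w2=0 w1=1 w5=1 w4=1 w0=0 w3=1 w6=1 clk=0
t4.Δ0 w2=0 w1=1 w5=1 w4=1 w0=0 w3=1 w6=1 clk=0
t4.Δ1 w2=0 w1=1 w5=1 w4=1 w0=0 w3=1 w6=1 clk=1
t4.Δ2 w2=1 w1=1 w5=1 w4=1 w0=0 w3=1 w6=1 clk=1
t4.Δ3 w2=1 w1=1 w5=0 w4=1 w0=0 w3=1 w6=0 clk=1
t4.Δ4 w2=1 w1=1 w5=1 w4=1 w0=0 w3=1 w6=0 clk=1
t5.Δ0 w2=1 w1=1 w5=1 w4=1 w0=0 w3=1 w6=0 clk=1
t5.Δ1 w2=1 w1=1 w5=1 w4=1 w0=0 w3=1 w6=0 clk=0
t6.Δ0 w2=1 w1=1 w5=1 w4=1 w0=0 w3=1 w6=0 clk=0
t6.Δ1 w2=1 w1=1 w5=1 w4=1 w0=0 w3=1 w6=0 clk=1
t6.Δ2 w2=0 w1=1 w5=1 w4=1 w0=0 w3=1 w6=0 clk=1
t6.Δ3 w2=0 w1=1 w5=0 w4=1 w0=0 w3=1 w6=1 clk=1
t6.Δ4 w2=0 w1=1 w5=1 w4=1 w0=0 w3=1 w6=1 clk=1
t7.Δ0 w2=0 w1=1 w5=1 w4=1 w0=0 w3=1 w6=1 clk=1
t7.Δ1 w2=0 w1=1 w5=1 w4=1 w0=0 w3=1 w6=1 clk=0
t8.Δ0 w2=0 w1=1 w5=1 w4=1 w0=0 w3=1 w6=1 clk=0
t8.Δ1 w2=0 w1=1 w5=1 w4=1 w0=0 w3=1 w6=1 clk=1
t8.Δ2 w2=1 w1=1 w5=1 w4=1 w0=0 w3=1 w6=1 clk=1
t8.Δ3 w2=1 w1=1 w5=0 w4=1 w0=0 w3=1 w6=0 clk=1
t8.Δ4 w2=1 w1=1 w5=1 w4=1 w0=0 w3=1 w6=0 clk=1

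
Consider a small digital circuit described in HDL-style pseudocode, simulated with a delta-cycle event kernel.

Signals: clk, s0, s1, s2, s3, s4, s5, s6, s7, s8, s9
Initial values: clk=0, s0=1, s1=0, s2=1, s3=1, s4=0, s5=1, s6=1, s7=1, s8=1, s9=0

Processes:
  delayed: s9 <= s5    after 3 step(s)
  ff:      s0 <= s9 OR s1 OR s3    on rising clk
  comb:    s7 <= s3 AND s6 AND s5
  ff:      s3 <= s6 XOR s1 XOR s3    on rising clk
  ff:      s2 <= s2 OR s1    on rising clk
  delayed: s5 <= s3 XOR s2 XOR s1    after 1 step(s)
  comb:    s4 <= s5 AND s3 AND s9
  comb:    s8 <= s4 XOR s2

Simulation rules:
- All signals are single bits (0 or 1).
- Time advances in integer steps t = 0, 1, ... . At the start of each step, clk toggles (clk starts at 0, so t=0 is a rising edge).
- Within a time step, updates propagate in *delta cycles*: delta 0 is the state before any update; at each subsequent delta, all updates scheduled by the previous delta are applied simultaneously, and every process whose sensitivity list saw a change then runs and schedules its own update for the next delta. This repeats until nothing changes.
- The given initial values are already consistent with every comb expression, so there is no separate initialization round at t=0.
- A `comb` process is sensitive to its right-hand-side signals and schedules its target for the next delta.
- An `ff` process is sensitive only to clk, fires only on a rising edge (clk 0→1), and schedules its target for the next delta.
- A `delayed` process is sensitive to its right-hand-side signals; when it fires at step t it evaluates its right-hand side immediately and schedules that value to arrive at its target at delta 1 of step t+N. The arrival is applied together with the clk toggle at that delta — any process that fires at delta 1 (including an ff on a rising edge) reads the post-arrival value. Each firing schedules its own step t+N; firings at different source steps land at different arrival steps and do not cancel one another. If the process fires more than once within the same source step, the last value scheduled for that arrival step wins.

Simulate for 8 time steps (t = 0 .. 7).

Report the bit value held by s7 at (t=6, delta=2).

t=0 Δ0: s8=1 s7=1 s0=1 s2=1 s5=1 s6=1 s3=1 s4=0 s1=0 s9=0 clk=0
  Δ1: clk:0→1
  Δ2: s3:1→0
  Δ3: s7:1→0
  (3Δ to stable)
t=1 Δ0: s8=1 s7=0 s0=1 s2=1 s5=1 s6=1 s3=0 s4=0 s1=0 s9=0 clk=1
  Δ1: clk:1→0
  (1Δ to stable)
t=2 Δ0: s8=1 s7=0 s0=1 s2=1 s5=1 s6=1 s3=0 s4=0 s1=0 s9=0 clk=0
  Δ1: clk:0→1
  Δ2: s0:1→0, s3:0→1
  Δ3: s7:0→1
  (3Δ to stable)
t=3 Δ0: s8=1 s7=1 s0=0 s2=1 s5=1 s6=1 s3=1 s4=0 s1=0 s9=0 clk=1
  Δ1: s5:1→0, clk:1→0
  Δ2: s7:1→0
  (2Δ to stable)
t=4 Δ0: s8=1 s7=0 s0=0 s2=1 s5=0 s6=1 s3=1 s4=0 s1=0 s9=0 clk=0
  Δ1: clk:0→1
  Δ2: s0:0→1, s3:1→0
  (2Δ to stable)
t=5 Δ0: s8=1 s7=0 s0=1 s2=1 s5=0 s6=1 s3=0 s4=0 s1=0 s9=0 clk=1
  Δ1: s5:0→1, clk:1→0
  (1Δ to stable)
t=6 Δ0: s8=1 s7=0 s0=1 s2=1 s5=1 s6=1 s3=0 s4=0 s1=0 s9=0 clk=0
  Δ1: clk:0→1
  Δ2: s0:1→0, s3:0→1
  Δ3: s7:0→1
  (3Δ to stable)
t=7 Δ0: s8=1 s7=1 s0=0 s2=1 s5=1 s6=1 s3=1 s4=0 s1=0 s9=0 clk=1
  Δ1: s5:1→0, clk:1→0
  Δ2: s7:1→0
  (2Δ to stable)

0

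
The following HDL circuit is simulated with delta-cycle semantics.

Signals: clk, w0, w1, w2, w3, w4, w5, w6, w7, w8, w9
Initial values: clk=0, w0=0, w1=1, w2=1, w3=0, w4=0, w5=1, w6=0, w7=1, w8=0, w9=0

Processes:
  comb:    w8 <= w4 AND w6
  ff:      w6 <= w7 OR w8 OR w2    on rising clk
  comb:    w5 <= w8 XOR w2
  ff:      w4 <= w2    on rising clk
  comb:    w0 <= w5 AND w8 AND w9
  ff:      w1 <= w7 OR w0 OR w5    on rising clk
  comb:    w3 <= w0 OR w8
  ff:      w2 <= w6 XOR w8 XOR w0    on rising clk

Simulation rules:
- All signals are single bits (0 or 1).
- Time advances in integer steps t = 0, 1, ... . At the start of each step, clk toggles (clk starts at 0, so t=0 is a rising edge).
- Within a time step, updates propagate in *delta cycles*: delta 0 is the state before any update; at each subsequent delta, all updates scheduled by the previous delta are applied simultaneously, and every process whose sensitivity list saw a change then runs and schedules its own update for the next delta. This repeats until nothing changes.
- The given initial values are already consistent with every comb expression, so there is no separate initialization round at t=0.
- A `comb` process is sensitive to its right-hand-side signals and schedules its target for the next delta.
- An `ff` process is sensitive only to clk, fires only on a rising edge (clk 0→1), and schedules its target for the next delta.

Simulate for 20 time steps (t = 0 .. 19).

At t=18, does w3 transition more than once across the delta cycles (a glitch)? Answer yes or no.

t=0 Δ0: w9=0 w7=1 w1=1 w5=1 clk=0 w8=0 w3=0 w0=0 w6=0 w4=0 w2=1
  Δ1: clk:0→1
  Δ2: w6:0→1, w4:0→1, w2:1→0
  Δ3: w5:1→0, w8:0→1
  Δ4: w5:0→1, w3:0→1
  (4Δ to stable)
t=1 Δ0: w9=0 w7=1 w1=1 w5=1 clk=1 w8=1 w3=1 w0=0 w6=1 w4=1 w2=0
  Δ1: clk:1→0
  (1Δ to stable)
t=2 Δ0: w9=0 w7=1 w1=1 w5=1 clk=0 w8=1 w3=1 w0=0 w6=1 w4=1 w2=0
  Δ1: clk:0→1
  Δ2: w4:1→0
  Δ3: w8:1→0
  Δ4: w5:1→0, w3:1→0
  (4Δ to stable)
t=3 Δ0: w9=0 w7=1 w1=1 w5=0 clk=1 w8=0 w3=0 w0=0 w6=1 w4=0 w2=0
  Δ1: clk:1→0
  (1Δ to stable)
t=4 Δ0: w9=0 w7=1 w1=1 w5=0 clk=0 w8=0 w3=0 w0=0 w6=1 w4=0 w2=0
  Δ1: clk:0→1
  Δ2: w2:0→1
  Δ3: w5:0→1
  (3Δ to stable)
t=5 Δ0: w9=0 w7=1 w1=1 w5=1 clk=1 w8=0 w3=0 w0=0 w6=1 w4=0 w2=1
  Δ1: clk:1→0
  (1Δ to stable)
t=6 Δ0: w9=0 w7=1 w1=1 w5=1 clk=0 w8=0 w3=0 w0=0 w6=1 w4=0 w2=1
  Δ1: clk:0→1
  Δ2: w4:0→1
  Δ3: w8:0→1
  Δ4: w5:1→0, w3:0→1
  (4Δ to stable)
t=7 Δ0: w9=0 w7=1 w1=1 w5=0 clk=1 w8=1 w3=1 w0=0 w6=1 w4=1 w2=1
  Δ1: clk:1→0
  (1Δ to stable)
t=8 Δ0: w9=0 w7=1 w1=1 w5=0 clk=0 w8=1 w3=1 w0=0 w6=1 w4=1 w2=1
  Δ1: clk:0→1
  Δ2: w2:1→0
  Δ3: w5:0→1
  (3Δ to stable)
t=9 Δ0: w9=0 w7=1 w1=1 w5=1 clk=1 w8=1 w3=1 w0=0 w6=1 w4=1 w2=0
  Δ1: clk:1→0
  (1Δ to stable)
t=10 Δ0: w9=0 w7=1 w1=1 w5=1 clk=0 w8=1 w3=1 w0=0 w6=1 w4=1 w2=0
  Δ1: clk:0→1
  Δ2: w4:1→0
  Δ3: w8:1→0
  Δ4: w5:1→0, w3:1→0
  (4Δ to stable)
t=11 Δ0: w9=0 w7=1 w1=1 w5=0 clk=1 w8=0 w3=0 w0=0 w6=1 w4=0 w2=0
  Δ1: clk:1→0
  (1Δ to stable)
t=12 Δ0: w9=0 w7=1 w1=1 w5=0 clk=0 w8=0 w3=0 w0=0 w6=1 w4=0 w2=0
  Δ1: clk:0→1
  Δ2: w2:0→1
  Δ3: w5:0→1
  (3Δ to stable)
t=13 Δ0: w9=0 w7=1 w1=1 w5=1 clk=1 w8=0 w3=0 w0=0 w6=1 w4=0 w2=1
  Δ1: clk:1→0
  (1Δ to stable)
t=14 Δ0: w9=0 w7=1 w1=1 w5=1 clk=0 w8=0 w3=0 w0=0 w6=1 w4=0 w2=1
  Δ1: clk:0→1
  Δ2: w4:0→1
  Δ3: w8:0→1
  Δ4: w5:1→0, w3:0→1
  (4Δ to stable)
t=15 Δ0: w9=0 w7=1 w1=1 w5=0 clk=1 w8=1 w3=1 w0=0 w6=1 w4=1 w2=1
  Δ1: clk:1→0
  (1Δ to stable)
t=16 Δ0: w9=0 w7=1 w1=1 w5=0 clk=0 w8=1 w3=1 w0=0 w6=1 w4=1 w2=1
  Δ1: clk:0→1
  Δ2: w2:1→0
  Δ3: w5:0→1
  (3Δ to stable)
t=17 Δ0: w9=0 w7=1 w1=1 w5=1 clk=1 w8=1 w3=1 w0=0 w6=1 w4=1 w2=0
  Δ1: clk:1→0
  (1Δ to stable)
t=18 Δ0: w9=0 w7=1 w1=1 w5=1 clk=0 w8=1 w3=1 w0=0 w6=1 w4=1 w2=0
  Δ1: clk:0→1
  Δ2: w4:1→0
  Δ3: w8:1→0
  Δ4: w5:1→0, w3:1→0
  (4Δ to stable)
t=19 Δ0: w9=0 w7=1 w1=1 w5=0 clk=1 w8=0 w3=0 w0=0 w6=1 w4=0 w2=0
  Δ1: clk:1→0
  (1Δ to stable)

no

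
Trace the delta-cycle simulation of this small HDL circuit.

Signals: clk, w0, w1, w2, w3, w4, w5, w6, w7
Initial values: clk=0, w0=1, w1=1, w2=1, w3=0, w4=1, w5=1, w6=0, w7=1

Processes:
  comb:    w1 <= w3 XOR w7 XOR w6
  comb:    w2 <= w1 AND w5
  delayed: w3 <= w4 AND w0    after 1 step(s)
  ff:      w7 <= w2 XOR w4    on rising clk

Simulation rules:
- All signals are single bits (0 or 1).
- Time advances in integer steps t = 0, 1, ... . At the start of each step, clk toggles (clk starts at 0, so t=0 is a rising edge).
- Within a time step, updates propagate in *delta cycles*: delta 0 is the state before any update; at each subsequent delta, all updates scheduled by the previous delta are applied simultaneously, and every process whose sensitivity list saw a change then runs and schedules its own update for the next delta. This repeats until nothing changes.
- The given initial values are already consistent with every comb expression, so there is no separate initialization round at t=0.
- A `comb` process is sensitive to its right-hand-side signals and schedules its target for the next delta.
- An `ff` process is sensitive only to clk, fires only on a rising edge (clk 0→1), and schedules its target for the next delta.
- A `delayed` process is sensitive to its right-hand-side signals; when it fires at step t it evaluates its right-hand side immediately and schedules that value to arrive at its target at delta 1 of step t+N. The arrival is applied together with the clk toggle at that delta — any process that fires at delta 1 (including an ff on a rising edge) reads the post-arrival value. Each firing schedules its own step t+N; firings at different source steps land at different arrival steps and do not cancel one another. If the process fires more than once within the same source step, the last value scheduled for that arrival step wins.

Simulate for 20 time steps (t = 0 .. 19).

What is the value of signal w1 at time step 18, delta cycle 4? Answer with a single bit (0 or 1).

1

[bits: w4,w5,w1,w2,w0,w6,w7,w3,clk]
t=0: Δ0=111110100 Δ1=111110101 Δ2=111110001 Δ3=110110001 Δ4=110010001 | 4Δ
t=1: Δ0=110010001 Δ1=110010000 | 1Δ
t=2: Δ0=110010000 Δ1=110010001 Δ2=110010101 Δ3=111010101 Δ4=111110101 | 4Δ
t=3: Δ0=111110101 Δ1=111110100 | 1Δ
t=4: Δ0=111110100 Δ1=111110101 Δ2=111110001 Δ3=110110001 Δ4=110010001 | 4Δ
t=5: Δ0=110010001 Δ1=110010000 | 1Δ
t=6: Δ0=110010000 Δ1=110010001 Δ2=110010101 Δ3=111010101 Δ4=111110101 | 4Δ
t=7: Δ0=111110101 Δ1=111110100 | 1Δ
t=8: Δ0=111110100 Δ1=111110101 Δ2=111110001 Δ3=110110001 Δ4=110010001 | 4Δ
t=9: Δ0=110010001 Δ1=110010000 | 1Δ
t=10: Δ0=110010000 Δ1=110010001 Δ2=110010101 Δ3=111010101 Δ4=111110101 | 4Δ
t=11: Δ0=111110101 Δ1=111110100 | 1Δ
t=12: Δ0=111110100 Δ1=111110101 Δ2=111110001 Δ3=110110001 Δ4=110010001 | 4Δ
t=13: Δ0=110010001 Δ1=110010000 | 1Δ
t=14: Δ0=110010000 Δ1=110010001 Δ2=110010101 Δ3=111010101 Δ4=111110101 | 4Δ
t=15: Δ0=111110101 Δ1=111110100 | 1Δ
t=16: Δ0=111110100 Δ1=111110101 Δ2=111110001 Δ3=110110001 Δ4=110010001 | 4Δ
t=17: Δ0=110010001 Δ1=110010000 | 1Δ
t=18: Δ0=110010000 Δ1=110010001 Δ2=110010101 Δ3=111010101 Δ4=111110101 | 4Δ
t=19: Δ0=111110101 Δ1=111110100 | 1Δ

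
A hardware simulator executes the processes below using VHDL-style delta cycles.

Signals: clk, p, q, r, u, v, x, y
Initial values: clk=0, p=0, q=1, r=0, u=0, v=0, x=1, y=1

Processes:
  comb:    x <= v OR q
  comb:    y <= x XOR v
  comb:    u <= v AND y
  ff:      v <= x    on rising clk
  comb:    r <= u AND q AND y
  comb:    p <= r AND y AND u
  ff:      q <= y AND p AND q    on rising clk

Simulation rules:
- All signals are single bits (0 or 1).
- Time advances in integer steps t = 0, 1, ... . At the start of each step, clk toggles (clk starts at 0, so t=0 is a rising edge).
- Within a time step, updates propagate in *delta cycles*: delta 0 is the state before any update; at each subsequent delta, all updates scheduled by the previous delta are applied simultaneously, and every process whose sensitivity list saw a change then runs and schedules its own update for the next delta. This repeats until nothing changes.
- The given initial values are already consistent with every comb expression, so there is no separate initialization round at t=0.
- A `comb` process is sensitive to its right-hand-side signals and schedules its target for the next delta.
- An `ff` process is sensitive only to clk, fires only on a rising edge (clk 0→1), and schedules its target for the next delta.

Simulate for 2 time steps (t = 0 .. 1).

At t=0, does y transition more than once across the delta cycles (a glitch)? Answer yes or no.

no

t=0 Δ0: u=0 x=1 q=1 y=1 p=0 v=0 r=0 clk=0
  Δ1: clk:0→1
  Δ2: q:1→0, v:0→1
  Δ3: u:0→1, y:1→0
  Δ4: u:1→0
  (4Δ to stable)
t=1 Δ0: u=0 x=1 q=0 y=0 p=0 v=1 r=0 clk=1
  Δ1: clk:1→0
  (1Δ to stable)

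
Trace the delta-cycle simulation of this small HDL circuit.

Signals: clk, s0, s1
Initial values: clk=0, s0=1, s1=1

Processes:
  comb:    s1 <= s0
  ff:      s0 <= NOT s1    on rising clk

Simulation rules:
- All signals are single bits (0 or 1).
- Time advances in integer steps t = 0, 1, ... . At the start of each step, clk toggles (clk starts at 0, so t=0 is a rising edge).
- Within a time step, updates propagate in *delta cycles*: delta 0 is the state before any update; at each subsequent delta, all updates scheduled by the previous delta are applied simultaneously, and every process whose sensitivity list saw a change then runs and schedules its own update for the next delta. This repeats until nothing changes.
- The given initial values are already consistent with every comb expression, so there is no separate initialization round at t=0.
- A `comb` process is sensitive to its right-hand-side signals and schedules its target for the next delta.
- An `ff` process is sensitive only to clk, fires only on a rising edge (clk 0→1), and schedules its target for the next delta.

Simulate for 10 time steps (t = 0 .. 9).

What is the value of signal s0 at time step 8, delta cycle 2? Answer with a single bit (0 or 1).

t0.Δ0 s1=1 clk=0 s0=1
t0.Δ1 s1=1 clk=1 s0=1
t0.Δ2 s1=1 clk=1 s0=0
t0.Δ3 s1=0 clk=1 s0=0
t1.Δ0 s1=0 clk=1 s0=0
t1.Δ1 s1=0 clk=0 s0=0
t2.Δ0 s1=0 clk=0 s0=0
t2.Δ1 s1=0 clk=1 s0=0
t2.Δ2 s1=0 clk=1 s0=1
t2.Δ3 s1=1 clk=1 s0=1
t3.Δ0 s1=1 clk=1 s0=1
t3.Δ1 s1=1 clk=0 s0=1
t4.Δ0 s1=1 clk=0 s0=1
t4.Δ1 s1=1 clk=1 s0=1
t4.Δ2 s1=1 clk=1 s0=0
t4.Δ3 s1=0 clk=1 s0=0
t5.Δ0 s1=0 clk=1 s0=0
t5.Δ1 s1=0 clk=0 s0=0
t6.Δ0 s1=0 clk=0 s0=0
t6.Δ1 s1=0 clk=1 s0=0
t6.Δ2 s1=0 clk=1 s0=1
t6.Δ3 s1=1 clk=1 s0=1
t7.Δ0 s1=1 clk=1 s0=1
t7.Δ1 s1=1 clk=0 s0=1
t8.Δ0 s1=1 clk=0 s0=1
t8.Δ1 s1=1 clk=1 s0=1
t8.Δ2 s1=1 clk=1 s0=0
t8.Δ3 s1=0 clk=1 s0=0
t9.Δ0 s1=0 clk=1 s0=0
t9.Δ1 s1=0 clk=0 s0=0

0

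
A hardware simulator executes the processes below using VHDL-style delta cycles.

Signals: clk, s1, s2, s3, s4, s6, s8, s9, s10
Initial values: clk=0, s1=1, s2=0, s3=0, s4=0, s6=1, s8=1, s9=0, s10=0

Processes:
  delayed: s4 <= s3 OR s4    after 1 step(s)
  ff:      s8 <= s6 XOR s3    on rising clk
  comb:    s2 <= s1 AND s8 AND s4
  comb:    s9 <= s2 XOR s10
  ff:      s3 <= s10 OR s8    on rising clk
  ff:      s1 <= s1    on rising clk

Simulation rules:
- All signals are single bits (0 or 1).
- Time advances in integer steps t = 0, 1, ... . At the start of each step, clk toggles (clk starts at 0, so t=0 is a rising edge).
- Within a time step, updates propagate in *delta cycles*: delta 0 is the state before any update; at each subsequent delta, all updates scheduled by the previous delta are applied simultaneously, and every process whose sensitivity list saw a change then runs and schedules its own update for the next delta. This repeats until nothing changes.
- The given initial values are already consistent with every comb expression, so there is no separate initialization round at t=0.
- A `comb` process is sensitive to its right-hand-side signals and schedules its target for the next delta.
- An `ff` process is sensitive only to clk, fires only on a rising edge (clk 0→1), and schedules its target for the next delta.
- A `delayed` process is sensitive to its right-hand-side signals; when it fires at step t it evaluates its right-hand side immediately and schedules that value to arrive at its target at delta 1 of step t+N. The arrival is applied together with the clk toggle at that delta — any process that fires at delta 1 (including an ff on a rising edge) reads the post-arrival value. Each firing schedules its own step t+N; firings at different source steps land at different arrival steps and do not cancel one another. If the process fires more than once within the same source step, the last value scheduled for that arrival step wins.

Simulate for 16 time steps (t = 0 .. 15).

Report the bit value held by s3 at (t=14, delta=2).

0

t0.Δ0 clk=0 s6=1 s1=1 s10=0 s8=1 s4=0 s2=0 s9=0 s3=0
t0.Δ1 clk=1 s6=1 s1=1 s10=0 s8=1 s4=0 s2=0 s9=0 s3=0
t0.Δ2 clk=1 s6=1 s1=1 s10=0 s8=1 s4=0 s2=0 s9=0 s3=1
t1.Δ0 clk=1 s6=1 s1=1 s10=0 s8=1 s4=0 s2=0 s9=0 s3=1
t1.Δ1 clk=0 s6=1 s1=1 s10=0 s8=1 s4=1 s2=0 s9=0 s3=1
t1.Δ2 clk=0 s6=1 s1=1 s10=0 s8=1 s4=1 s2=1 s9=0 s3=1
t1.Δ3 clk=0 s6=1 s1=1 s10=0 s8=1 s4=1 s2=1 s9=1 s3=1
t2.Δ0 clk=0 s6=1 s1=1 s10=0 s8=1 s4=1 s2=1 s9=1 s3=1
t2.Δ1 clk=1 s6=1 s1=1 s10=0 s8=1 s4=1 s2=1 s9=1 s3=1
t2.Δ2 clk=1 s6=1 s1=1 s10=0 s8=0 s4=1 s2=1 s9=1 s3=1
t2.Δ3 clk=1 s6=1 s1=1 s10=0 s8=0 s4=1 s2=0 s9=1 s3=1
t2.Δ4 clk=1 s6=1 s1=1 s10=0 s8=0 s4=1 s2=0 s9=0 s3=1
t3.Δ0 clk=1 s6=1 s1=1 s10=0 s8=0 s4=1 s2=0 s9=0 s3=1
t3.Δ1 clk=0 s6=1 s1=1 s10=0 s8=0 s4=1 s2=0 s9=0 s3=1
t4.Δ0 clk=0 s6=1 s1=1 s10=0 s8=0 s4=1 s2=0 s9=0 s3=1
t4.Δ1 clk=1 s6=1 s1=1 s10=0 s8=0 s4=1 s2=0 s9=0 s3=1
t4.Δ2 clk=1 s6=1 s1=1 s10=0 s8=0 s4=1 s2=0 s9=0 s3=0
t5.Δ0 clk=1 s6=1 s1=1 s10=0 s8=0 s4=1 s2=0 s9=0 s3=0
t5.Δ1 clk=0 s6=1 s1=1 s10=0 s8=0 s4=1 s2=0 s9=0 s3=0
t6.Δ0 clk=0 s6=1 s1=1 s10=0 s8=0 s4=1 s2=0 s9=0 s3=0
t6.Δ1 clk=1 s6=1 s1=1 s10=0 s8=0 s4=1 s2=0 s9=0 s3=0
t6.Δ2 clk=1 s6=1 s1=1 s10=0 s8=1 s4=1 s2=0 s9=0 s3=0
t6.Δ3 clk=1 s6=1 s1=1 s10=0 s8=1 s4=1 s2=1 s9=0 s3=0
t6.Δ4 clk=1 s6=1 s1=1 s10=0 s8=1 s4=1 s2=1 s9=1 s3=0
t7.Δ0 clk=1 s6=1 s1=1 s10=0 s8=1 s4=1 s2=1 s9=1 s3=0
t7.Δ1 clk=0 s6=1 s1=1 s10=0 s8=1 s4=1 s2=1 s9=1 s3=0
t8.Δ0 clk=0 s6=1 s1=1 s10=0 s8=1 s4=1 s2=1 s9=1 s3=0
t8.Δ1 clk=1 s6=1 s1=1 s10=0 s8=1 s4=1 s2=1 s9=1 s3=0
t8.Δ2 clk=1 s6=1 s1=1 s10=0 s8=1 s4=1 s2=1 s9=1 s3=1
t9.Δ0 clk=1 s6=1 s1=1 s10=0 s8=1 s4=1 s2=1 s9=1 s3=1
t9.Δ1 clk=0 s6=1 s1=1 s10=0 s8=1 s4=1 s2=1 s9=1 s3=1
t10.Δ0 clk=0 s6=1 s1=1 s10=0 s8=1 s4=1 s2=1 s9=1 s3=1
t10.Δ1 clk=1 s6=1 s1=1 s10=0 s8=1 s4=1 s2=1 s9=1 s3=1
t10.Δ2 clk=1 s6=1 s1=1 s10=0 s8=0 s4=1 s2=1 s9=1 s3=1
t10.Δ3 clk=1 s6=1 s1=1 s10=0 s8=0 s4=1 s2=0 s9=1 s3=1
t10.Δ4 clk=1 s6=1 s1=1 s10=0 s8=0 s4=1 s2=0 s9=0 s3=1
t11.Δ0 clk=1 s6=1 s1=1 s10=0 s8=0 s4=1 s2=0 s9=0 s3=1
t11.Δ1 clk=0 s6=1 s1=1 s10=0 s8=0 s4=1 s2=0 s9=0 s3=1
t12.Δ0 clk=0 s6=1 s1=1 s10=0 s8=0 s4=1 s2=0 s9=0 s3=1
t12.Δ1 clk=1 s6=1 s1=1 s10=0 s8=0 s4=1 s2=0 s9=0 s3=1
t12.Δ2 clk=1 s6=1 s1=1 s10=0 s8=0 s4=1 s2=0 s9=0 s3=0
t13.Δ0 clk=1 s6=1 s1=1 s10=0 s8=0 s4=1 s2=0 s9=0 s3=0
t13.Δ1 clk=0 s6=1 s1=1 s10=0 s8=0 s4=1 s2=0 s9=0 s3=0
t14.Δ0 clk=0 s6=1 s1=1 s10=0 s8=0 s4=1 s2=0 s9=0 s3=0
t14.Δ1 clk=1 s6=1 s1=1 s10=0 s8=0 s4=1 s2=0 s9=0 s3=0
t14.Δ2 clk=1 s6=1 s1=1 s10=0 s8=1 s4=1 s2=0 s9=0 s3=0
t14.Δ3 clk=1 s6=1 s1=1 s10=0 s8=1 s4=1 s2=1 s9=0 s3=0
t14.Δ4 clk=1 s6=1 s1=1 s10=0 s8=1 s4=1 s2=1 s9=1 s3=0
t15.Δ0 clk=1 s6=1 s1=1 s10=0 s8=1 s4=1 s2=1 s9=1 s3=0
t15.Δ1 clk=0 s6=1 s1=1 s10=0 s8=1 s4=1 s2=1 s9=1 s3=0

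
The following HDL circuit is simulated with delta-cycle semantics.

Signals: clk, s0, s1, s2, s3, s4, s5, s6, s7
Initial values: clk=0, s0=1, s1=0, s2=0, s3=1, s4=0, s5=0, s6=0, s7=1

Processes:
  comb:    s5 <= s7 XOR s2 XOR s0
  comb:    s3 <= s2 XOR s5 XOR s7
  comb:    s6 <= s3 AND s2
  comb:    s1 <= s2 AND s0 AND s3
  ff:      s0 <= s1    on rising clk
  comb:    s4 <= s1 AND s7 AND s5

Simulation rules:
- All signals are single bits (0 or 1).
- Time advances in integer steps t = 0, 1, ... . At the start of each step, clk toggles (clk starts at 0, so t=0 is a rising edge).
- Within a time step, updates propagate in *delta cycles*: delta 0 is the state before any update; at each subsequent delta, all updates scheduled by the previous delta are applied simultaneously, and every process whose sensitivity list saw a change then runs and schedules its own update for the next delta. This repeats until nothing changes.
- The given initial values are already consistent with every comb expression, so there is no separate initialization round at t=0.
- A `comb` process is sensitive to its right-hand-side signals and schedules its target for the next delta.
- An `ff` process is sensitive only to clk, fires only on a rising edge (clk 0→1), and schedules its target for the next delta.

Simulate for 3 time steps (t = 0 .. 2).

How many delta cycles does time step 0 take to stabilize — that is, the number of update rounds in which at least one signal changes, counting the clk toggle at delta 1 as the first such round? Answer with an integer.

4

t=0 Δ0: s7=1 s5=0 clk=0 s2=0 s4=0 s0=1 s3=1 s6=0 s1=0
  Δ1: clk:0→1
  Δ2: s0:1→0
  Δ3: s5:0→1
  Δ4: s3:1→0
  (4Δ to stable)
t=1 Δ0: s7=1 s5=1 clk=1 s2=0 s4=0 s0=0 s3=0 s6=0 s1=0
  Δ1: clk:1→0
  (1Δ to stable)
t=2 Δ0: s7=1 s5=1 clk=0 s2=0 s4=0 s0=0 s3=0 s6=0 s1=0
  Δ1: clk:0→1
  (1Δ to stable)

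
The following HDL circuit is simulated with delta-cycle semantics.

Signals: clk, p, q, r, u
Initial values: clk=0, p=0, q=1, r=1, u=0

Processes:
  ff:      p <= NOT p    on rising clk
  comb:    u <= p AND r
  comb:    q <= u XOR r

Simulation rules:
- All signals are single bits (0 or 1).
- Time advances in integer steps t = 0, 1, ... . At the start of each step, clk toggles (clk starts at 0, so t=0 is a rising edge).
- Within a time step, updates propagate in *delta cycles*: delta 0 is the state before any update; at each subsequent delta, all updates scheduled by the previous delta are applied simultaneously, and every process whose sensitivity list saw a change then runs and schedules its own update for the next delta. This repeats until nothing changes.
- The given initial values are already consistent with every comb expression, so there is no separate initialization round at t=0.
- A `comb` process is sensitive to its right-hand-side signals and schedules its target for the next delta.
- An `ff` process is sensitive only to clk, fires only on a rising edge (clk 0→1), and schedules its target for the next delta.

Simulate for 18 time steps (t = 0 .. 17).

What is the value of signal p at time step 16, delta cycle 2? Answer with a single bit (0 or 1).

1

[bits: p,q,r,u,clk]
t=0: Δ0=01100 Δ1=01101 Δ2=11101 Δ3=11111 Δ4=10111 | 4Δ
t=1: Δ0=10111 Δ1=10110 | 1Δ
t=2: Δ0=10110 Δ1=10111 Δ2=00111 Δ3=00101 Δ4=01101 | 4Δ
t=3: Δ0=01101 Δ1=01100 | 1Δ
t=4: Δ0=01100 Δ1=01101 Δ2=11101 Δ3=11111 Δ4=10111 | 4Δ
t=5: Δ0=10111 Δ1=10110 | 1Δ
t=6: Δ0=10110 Δ1=10111 Δ2=00111 Δ3=00101 Δ4=01101 | 4Δ
t=7: Δ0=01101 Δ1=01100 | 1Δ
t=8: Δ0=01100 Δ1=01101 Δ2=11101 Δ3=11111 Δ4=10111 | 4Δ
t=9: Δ0=10111 Δ1=10110 | 1Δ
t=10: Δ0=10110 Δ1=10111 Δ2=00111 Δ3=00101 Δ4=01101 | 4Δ
t=11: Δ0=01101 Δ1=01100 | 1Δ
t=12: Δ0=01100 Δ1=01101 Δ2=11101 Δ3=11111 Δ4=10111 | 4Δ
t=13: Δ0=10111 Δ1=10110 | 1Δ
t=14: Δ0=10110 Δ1=10111 Δ2=00111 Δ3=00101 Δ4=01101 | 4Δ
t=15: Δ0=01101 Δ1=01100 | 1Δ
t=16: Δ0=01100 Δ1=01101 Δ2=11101 Δ3=11111 Δ4=10111 | 4Δ
t=17: Δ0=10111 Δ1=10110 | 1Δ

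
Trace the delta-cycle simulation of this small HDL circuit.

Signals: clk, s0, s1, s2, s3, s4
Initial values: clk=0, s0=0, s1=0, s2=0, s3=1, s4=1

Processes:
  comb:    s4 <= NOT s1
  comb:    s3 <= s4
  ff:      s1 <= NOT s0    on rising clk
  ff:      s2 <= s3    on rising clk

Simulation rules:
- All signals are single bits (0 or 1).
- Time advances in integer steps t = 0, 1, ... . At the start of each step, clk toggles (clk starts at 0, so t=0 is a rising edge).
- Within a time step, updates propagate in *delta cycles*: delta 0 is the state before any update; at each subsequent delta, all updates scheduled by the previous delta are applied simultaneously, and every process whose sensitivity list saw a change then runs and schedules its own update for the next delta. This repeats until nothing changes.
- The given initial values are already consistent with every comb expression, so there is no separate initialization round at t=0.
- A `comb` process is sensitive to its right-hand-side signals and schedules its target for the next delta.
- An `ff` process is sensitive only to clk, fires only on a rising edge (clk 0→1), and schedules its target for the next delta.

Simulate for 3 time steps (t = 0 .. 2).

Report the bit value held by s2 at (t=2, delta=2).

t=0 Δ0: clk=0 s0=0 s4=1 s2=0 s3=1 s1=0
  Δ1: clk:0→1
  Δ2: s2:0→1, s1:0→1
  Δ3: s4:1→0
  Δ4: s3:1→0
  (4Δ to stable)
t=1 Δ0: clk=1 s0=0 s4=0 s2=1 s3=0 s1=1
  Δ1: clk:1→0
  (1Δ to stable)
t=2 Δ0: clk=0 s0=0 s4=0 s2=1 s3=0 s1=1
  Δ1: clk:0→1
  Δ2: s2:1→0
  (2Δ to stable)

0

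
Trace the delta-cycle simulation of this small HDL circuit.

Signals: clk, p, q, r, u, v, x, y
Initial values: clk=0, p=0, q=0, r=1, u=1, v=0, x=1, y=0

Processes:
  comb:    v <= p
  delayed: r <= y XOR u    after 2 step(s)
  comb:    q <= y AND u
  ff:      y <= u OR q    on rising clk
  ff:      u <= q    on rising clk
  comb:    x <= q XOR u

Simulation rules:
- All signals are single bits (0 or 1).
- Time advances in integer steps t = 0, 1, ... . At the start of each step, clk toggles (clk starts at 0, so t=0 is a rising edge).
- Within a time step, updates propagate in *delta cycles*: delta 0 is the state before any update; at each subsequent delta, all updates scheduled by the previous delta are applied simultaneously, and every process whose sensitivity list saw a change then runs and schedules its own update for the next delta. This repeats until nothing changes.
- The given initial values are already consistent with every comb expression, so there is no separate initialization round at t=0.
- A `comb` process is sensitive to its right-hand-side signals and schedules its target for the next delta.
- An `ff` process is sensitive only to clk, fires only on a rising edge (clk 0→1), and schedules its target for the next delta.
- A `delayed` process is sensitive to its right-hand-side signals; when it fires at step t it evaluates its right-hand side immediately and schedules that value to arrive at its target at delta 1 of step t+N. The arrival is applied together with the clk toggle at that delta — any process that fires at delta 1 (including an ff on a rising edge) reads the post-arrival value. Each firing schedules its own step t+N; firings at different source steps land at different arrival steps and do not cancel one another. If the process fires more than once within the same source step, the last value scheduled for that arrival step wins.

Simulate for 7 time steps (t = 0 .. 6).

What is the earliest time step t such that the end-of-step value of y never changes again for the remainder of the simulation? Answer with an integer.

t0.Δ0 clk=0 r=1 x=1 q=0 y=0 p=0 v=0 u=1
t0.Δ1 clk=1 r=1 x=1 q=0 y=0 p=0 v=0 u=1
t0.Δ2 clk=1 r=1 x=1 q=0 y=1 p=0 v=0 u=0
t0.Δ3 clk=1 r=1 x=0 q=0 y=1 p=0 v=0 u=0
t1.Δ0 clk=1 r=1 x=0 q=0 y=1 p=0 v=0 u=0
t1.Δ1 clk=0 r=1 x=0 q=0 y=1 p=0 v=0 u=0
t2.Δ0 clk=0 r=1 x=0 q=0 y=1 p=0 v=0 u=0
t2.Δ1 clk=1 r=1 x=0 q=0 y=1 p=0 v=0 u=0
t2.Δ2 clk=1 r=1 x=0 q=0 y=0 p=0 v=0 u=0
t3.Δ0 clk=1 r=1 x=0 q=0 y=0 p=0 v=0 u=0
t3.Δ1 clk=0 r=1 x=0 q=0 y=0 p=0 v=0 u=0
t4.Δ0 clk=0 r=1 x=0 q=0 y=0 p=0 v=0 u=0
t4.Δ1 clk=1 r=0 x=0 q=0 y=0 p=0 v=0 u=0
t5.Δ0 clk=1 r=0 x=0 q=0 y=0 p=0 v=0 u=0
t5.Δ1 clk=0 r=0 x=0 q=0 y=0 p=0 v=0 u=0
t6.Δ0 clk=0 r=0 x=0 q=0 y=0 p=0 v=0 u=0
t6.Δ1 clk=1 r=0 x=0 q=0 y=0 p=0 v=0 u=0

2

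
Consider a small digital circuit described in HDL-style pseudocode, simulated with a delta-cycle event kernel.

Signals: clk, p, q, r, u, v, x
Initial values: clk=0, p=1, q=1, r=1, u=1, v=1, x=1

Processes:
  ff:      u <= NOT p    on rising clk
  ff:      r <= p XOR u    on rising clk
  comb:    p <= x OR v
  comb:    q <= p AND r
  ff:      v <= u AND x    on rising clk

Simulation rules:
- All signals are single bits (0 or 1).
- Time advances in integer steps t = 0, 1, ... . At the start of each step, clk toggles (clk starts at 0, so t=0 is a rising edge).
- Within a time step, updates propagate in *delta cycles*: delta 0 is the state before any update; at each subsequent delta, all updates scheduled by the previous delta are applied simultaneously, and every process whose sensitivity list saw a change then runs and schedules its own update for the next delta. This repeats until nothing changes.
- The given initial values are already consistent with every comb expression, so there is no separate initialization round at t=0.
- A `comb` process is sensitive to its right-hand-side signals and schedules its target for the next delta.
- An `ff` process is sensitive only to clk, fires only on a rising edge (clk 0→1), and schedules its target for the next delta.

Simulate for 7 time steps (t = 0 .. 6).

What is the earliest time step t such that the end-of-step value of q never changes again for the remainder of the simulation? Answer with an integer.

[bits: clk,p,v,u,r,q,x]
t=0: Δ0=0111111 Δ1=1111111 Δ2=1110011 Δ3=1110001 | 3Δ
t=1: Δ0=1110001 Δ1=0110001 | 1Δ
t=2: Δ0=0110001 Δ1=1110001 Δ2=1100101 Δ3=1100111 | 3Δ
t=3: Δ0=1100111 Δ1=0100111 | 1Δ
t=4: Δ0=0100111 Δ1=1100111 | 1Δ
t=5: Δ0=1100111 Δ1=0100111 | 1Δ
t=6: Δ0=0100111 Δ1=1100111 | 1Δ

2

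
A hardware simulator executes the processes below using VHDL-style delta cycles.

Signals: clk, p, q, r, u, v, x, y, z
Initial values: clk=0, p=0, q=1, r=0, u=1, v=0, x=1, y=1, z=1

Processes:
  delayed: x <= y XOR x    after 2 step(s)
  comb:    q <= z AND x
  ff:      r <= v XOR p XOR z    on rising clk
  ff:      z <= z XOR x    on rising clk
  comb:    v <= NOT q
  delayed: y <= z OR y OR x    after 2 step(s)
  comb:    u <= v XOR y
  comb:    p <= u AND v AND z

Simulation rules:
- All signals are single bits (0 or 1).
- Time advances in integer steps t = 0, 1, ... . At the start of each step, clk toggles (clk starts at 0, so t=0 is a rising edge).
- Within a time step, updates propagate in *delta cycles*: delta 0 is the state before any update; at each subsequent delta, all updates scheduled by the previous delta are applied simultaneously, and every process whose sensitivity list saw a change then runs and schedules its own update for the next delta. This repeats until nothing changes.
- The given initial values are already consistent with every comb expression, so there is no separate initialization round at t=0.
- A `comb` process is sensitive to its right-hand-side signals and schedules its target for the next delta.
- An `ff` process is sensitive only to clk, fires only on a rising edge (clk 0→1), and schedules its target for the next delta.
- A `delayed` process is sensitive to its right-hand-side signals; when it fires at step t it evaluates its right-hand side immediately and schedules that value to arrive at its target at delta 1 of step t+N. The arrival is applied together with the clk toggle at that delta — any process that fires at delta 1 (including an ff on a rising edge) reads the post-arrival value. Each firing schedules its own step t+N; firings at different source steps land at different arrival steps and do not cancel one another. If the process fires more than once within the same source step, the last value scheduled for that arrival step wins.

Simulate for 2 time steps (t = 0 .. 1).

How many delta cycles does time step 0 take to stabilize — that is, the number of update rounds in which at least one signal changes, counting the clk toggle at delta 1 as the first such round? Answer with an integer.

t=0 Δ0: v=0 r=0 x=1 z=1 q=1 u=1 clk=0 p=0 y=1
  Δ1: clk:0→1
  Δ2: r:0→1, z:1→0
  Δ3: q:1→0
  Δ4: v:0→1
  Δ5: u:1→0
  (5Δ to stable)
t=1 Δ0: v=1 r=1 x=1 z=0 q=0 u=0 clk=1 p=0 y=1
  Δ1: clk:1→0
  (1Δ to stable)

5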